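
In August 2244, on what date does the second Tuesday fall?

August 1, 2244 is a Thursday.
The first Tuesday is therefore August 6 (5 days later).
The second Tuesday is 6 + 1×7 = August 13.

August 13, 2244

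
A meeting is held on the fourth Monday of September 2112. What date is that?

September 1, 2112 is a Thursday.
The first Monday is therefore September 5 (4 days later).
The fourth Monday is 5 + 3×7 = September 26.

September 26, 2112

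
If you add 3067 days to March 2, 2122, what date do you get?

July 25, 2130

+365 (one year) → Mar 2, 2123 (2702 left).
+366 (one year; includes Feb 29, 2124) → Mar 2, 2124 (2336 left).
+365 (one year) → Mar 2, 2125 (1971 left).
+365 (one year) → Mar 2, 2126 (1606 left).
+365 (one year) → Mar 2, 2127 (1241 left).
+366 (one year; includes Feb 29, 2128) → Mar 2, 2128 (875 left).
+365 (one year) → Mar 2, 2129 (510 left).
+365 (one year) → Mar 2, 2130 (145 left).
Mar has 31 days: +30 → Apr 1, 2130 (115 left).
Apr has 30 days: +30 → May 1, 2130 (85 left).
May has 31 days: +31 → Jun 1, 2130 (54 left).
Jun has 30 days: +30 → Jul 1, 2130 (24 left).
+24 → Jul 25, 2130.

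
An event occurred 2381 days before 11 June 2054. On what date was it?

−365 (one year) → Jun 11, 2053 (2016 left).
−365 (one year) → Jun 11, 2052 (1651 left).
−366 (one year; includes Feb 29, 2052) → Jun 11, 2051 (1285 left).
−365 (one year) → Jun 11, 2050 (920 left).
−365 (one year) → Jun 11, 2049 (555 left).
−365 (one year) → Jun 11, 2048 (190 left).
−11 → May 31, 2048 (end of May, 31 days; 179 left).
−31 → Apr 30, 2048 (end of Apr, 30 days; 148 left).
−30 → Mar 31, 2048 (end of Mar, 31 days; 118 left).
−31 → Feb 29, 2048 (end of Feb, 29 days; 87 left).
−29 → Jan 31, 2048 (end of Jan, 31 days; 58 left).
−31 → Dec 31, 2047 (end of Dec, 31 days; 27 left).
−27 → Dec 4, 2047.

December 4, 2047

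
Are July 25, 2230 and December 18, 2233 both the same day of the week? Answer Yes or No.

No

From Jul 25, 2230 to Dec 18, 2233 is 1242 days.
1242 mod 7 = 3, so they are different weekdays.
(Jul 25, 2230 is a Sunday; Dec 18, 2233 is a Wednesday.)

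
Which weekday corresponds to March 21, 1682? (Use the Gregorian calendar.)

Saturday

Doomsday rule: the anchor day for the 1600s is Tuesday. For year 82: 82÷12 = 6 r 10, and 10÷4 = 2, so 6+10+2 = 18.
Tuesday + 18 ≡ Saturday — that's 1682's doomsday.
In March the doomsday date is Mar 14.
Mar 21 is 7 days after Mar 14; 7 mod 7 = 0, so Saturday + 0 = Saturday.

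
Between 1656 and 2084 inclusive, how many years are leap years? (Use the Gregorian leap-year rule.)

Multiples of 4 in [1656,2084]: 108.
Of those, multiples of 100: 4 (not leap unless ÷400).
Multiples of 400: 1.
Leap years = 108 − 4 + 1 = 105.

105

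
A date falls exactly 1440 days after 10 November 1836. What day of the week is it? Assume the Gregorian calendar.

Tuesday

First find the weekday of Nov 10, 1836. Doomsday rule: the anchor day for the 1800s is Friday. For year 36: 36÷12 = 3 r 0, and 0÷4 = 0, so 3+0+0 = 3.
Friday + 3 ≡ Monday — that's 1836's doomsday.
In November the doomsday date is Nov 7.
Nov 10 is 3 days after Nov 7; 3 mod 7 = 3, so Monday + 3 = Thursday.
1440 mod 7 = 5, so 1440 days after a Thursday is Thursday + 5 = Tuesday.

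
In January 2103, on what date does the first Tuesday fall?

January 1, 2103 is a Monday.
The first Tuesday is therefore January 2 (1 days later).

January 2, 2103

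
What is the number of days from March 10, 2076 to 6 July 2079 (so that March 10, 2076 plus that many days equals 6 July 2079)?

Mar 10, 2076 → Mar 10, 2077: 365 days.
Mar 10, 2077 → Mar 10, 2078: 365 days.
Mar 10, 2078 → Mar 10, 2079: 365 days.
Mar 10, 2079 → Apr 10, 2079: 31 days (March has 31).
Apr 10, 2079 → May 10, 2079: 30 days (April has 30).
May 10, 2079 → Jun 10, 2079: 31 days (May has 31).
Jun 10, 2079 → Jul 6, 2079: 26 days.
Total: 1213 days.

1213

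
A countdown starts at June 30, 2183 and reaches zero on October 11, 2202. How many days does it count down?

Jun 30, 2183 → Jun 30, 2184: 366 days (Feb 29, 2184 is in that span).
Jun 30, 2184 → Jun 30, 2185: 365 days.
Jun 30, 2185 → Jun 30, 2186: 365 days.
Jun 30, 2186 → Jun 30, 2187: 365 days.
Jun 30, 2187 → Jun 30, 2188: 366 days (Feb 29, 2188 is in that span).
Jun 30, 2188 → Jun 30, 2189: 365 days.
Jun 30, 2189 → Jun 30, 2190: 365 days.
Jun 30, 2190 → Jun 30, 2191: 365 days.
Jun 30, 2191 → Jun 30, 2192: 366 days (Feb 29, 2192 is in that span).
Jun 30, 2192 → Jun 30, 2193: 365 days.
Jun 30, 2193 → Jun 30, 2194: 365 days.
Jun 30, 2194 → Jun 30, 2195: 365 days.
Jun 30, 2195 → Jun 30, 2196: 366 days (Feb 29, 2196 is in that span).
Jun 30, 2196 → Jun 30, 2197: 365 days.
Jun 30, 2197 → Jun 30, 2198: 365 days.
Jun 30, 2198 → Jun 30, 2199: 365 days.
Jun 30, 2199 → Jun 30, 2200: 365 days.
Jun 30, 2200 → Jun 30, 2201: 365 days.
Jun 30, 2201 → Jun 30, 2202: 365 days.
Jun 30, 2202 → Jul 30, 2202: 30 days (June has 30).
Jul 30, 2202 → Aug 30, 2202: 31 days (July has 31).
Aug 30, 2202 → Sep 30, 2202: 31 days (August has 31).
Sep 30, 2202 → Oct 11, 2202: 11 days.
Total: 7042 days.

7042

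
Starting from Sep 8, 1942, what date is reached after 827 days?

December 13, 1944

+365 (one year) → Sep 8, 1943 (462 left).
+366 (one year; includes Feb 29, 1944) → Sep 8, 1944 (96 left).
Sep has 30 days: +23 → Oct 1, 1944 (73 left).
Oct has 31 days: +31 → Nov 1, 1944 (42 left).
Nov has 30 days: +30 → Dec 1, 1944 (12 left).
+12 → Dec 13, 1944.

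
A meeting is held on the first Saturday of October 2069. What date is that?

October 1, 2069 is a Tuesday.
The first Saturday is therefore October 5 (4 days later).

October 5, 2069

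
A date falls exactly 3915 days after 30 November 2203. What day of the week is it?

First find the weekday of Nov 30, 2203. Doomsday rule: the anchor day for the 2200s is Friday. For year 03: 3÷12 = 0 r 3, and 3÷4 = 0, so 0+3+0 = 3.
Friday + 3 ≡ Monday — that's 2203's doomsday.
In November the doomsday date is Nov 7.
Nov 30 is 23 days after Nov 7; 23 mod 7 = 2, so Monday + 2 = Wednesday.
3915 mod 7 = 2, so 3915 days after a Wednesday is Wednesday + 2 = Friday.

Friday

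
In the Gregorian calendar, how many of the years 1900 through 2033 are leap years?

Multiples of 4 in [1900,2033]: 34.
Of those, multiples of 100: 2 (not leap unless ÷400).
Multiples of 400: 1.
Leap years = 34 − 2 + 1 = 33.

33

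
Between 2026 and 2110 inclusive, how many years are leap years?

20

Multiples of 4 in [2026,2110]: 21.
Of those, multiples of 100: 1 (not leap unless ÷400).
Multiples of 400: 0.
Leap years = 21 − 1 + 0 = 20.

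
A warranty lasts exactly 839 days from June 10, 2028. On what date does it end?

September 27, 2030

+365 (one year) → Jun 10, 2029 (474 left).
+365 (one year) → Jun 10, 2030 (109 left).
Jun has 30 days: +21 → Jul 1, 2030 (88 left).
Jul has 31 days: +31 → Aug 1, 2030 (57 left).
Aug has 31 days: +31 → Sep 1, 2030 (26 left).
+26 → Sep 27, 2030.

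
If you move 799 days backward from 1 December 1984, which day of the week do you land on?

Dec 1, 1984 is a Saturday.
799 mod 7 = 1, so 799 days before a Saturday is Saturday − 1 = Friday.

Friday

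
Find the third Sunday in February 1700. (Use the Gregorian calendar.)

February 21, 1700

February 1, 1700 is a Monday.
The first Sunday is therefore February 7 (6 days later).
The third Sunday is 7 + 2×7 = February 21.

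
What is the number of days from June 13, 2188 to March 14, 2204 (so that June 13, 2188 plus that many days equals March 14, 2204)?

Jun 13, 2188 → Jun 13, 2189: 365 days.
Jun 13, 2189 → Jun 13, 2190: 365 days.
Jun 13, 2190 → Jun 13, 2191: 365 days.
Jun 13, 2191 → Jun 13, 2192: 366 days (Feb 29, 2192 is in that span).
Jun 13, 2192 → Jun 13, 2193: 365 days.
Jun 13, 2193 → Jun 13, 2194: 365 days.
Jun 13, 2194 → Jun 13, 2195: 365 days.
Jun 13, 2195 → Jun 13, 2196: 366 days (Feb 29, 2196 is in that span).
Jun 13, 2196 → Jun 13, 2197: 365 days.
Jun 13, 2197 → Jun 13, 2198: 365 days.
Jun 13, 2198 → Jun 13, 2199: 365 days.
Jun 13, 2199 → Jun 13, 2200: 365 days.
Jun 13, 2200 → Jun 13, 2201: 365 days.
Jun 13, 2201 → Jun 13, 2202: 365 days.
Jun 13, 2202 → Jun 13, 2203: 365 days.
Jun 13, 2203 → Jul 13, 2203: 30 days (June has 30).
Jul 13, 2203 → Aug 13, 2203: 31 days (July has 31).
Aug 13, 2203 → Sep 13, 2203: 31 days (August has 31).
Sep 13, 2203 → Oct 13, 2203: 30 days (September has 30).
Oct 13, 2203 → Nov 13, 2203: 31 days (October has 31).
Nov 13, 2203 → Dec 13, 2203: 30 days (November has 30).
Dec 13, 2203 → Jan 13, 2204: 31 days (December has 31).
Jan 13, 2204 → Feb 13, 2204: 31 days (January has 31).
Feb 13, 2204 → Mar 13, 2204: 29 days (February has 29).
Mar 13, 2204 → Mar 14, 2204: 1 days.
Total: 5752 days.

5752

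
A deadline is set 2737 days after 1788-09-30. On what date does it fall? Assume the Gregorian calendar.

March 29, 1796

+365 (one year) → Sep 30, 1789 (2372 left).
+365 (one year) → Sep 30, 1790 (2007 left).
+365 (one year) → Sep 30, 1791 (1642 left).
+366 (one year; includes Feb 29, 1792) → Sep 30, 1792 (1276 left).
+365 (one year) → Sep 30, 1793 (911 left).
+365 (one year) → Sep 30, 1794 (546 left).
+365 (one year) → Sep 30, 1795 (181 left).
Sep has 30 days: +1 → Oct 1, 1795 (180 left).
Oct has 31 days: +31 → Nov 1, 1795 (149 left).
Nov has 30 days: +30 → Dec 1, 1795 (119 left).
Dec has 31 days: +31 → Jan 1, 1796 (88 left).
Jan has 31 days: +31 → Feb 1, 1796 (57 left).
Feb has 29 days: +29 → Mar 1, 1796 (28 left).
+28 → Mar 29, 1796.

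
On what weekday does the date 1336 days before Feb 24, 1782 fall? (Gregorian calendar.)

Monday

First find the weekday of Feb 24, 1782. Doomsday rule: the anchor day for the 1700s is Sunday. For year 82: 82÷12 = 6 r 10, and 10÷4 = 2, so 6+10+2 = 18.
Sunday + 18 ≡ Thursday — that's 1782's doomsday.
In February the doomsday date is Feb 28 (1782 is not a leap year).
Feb 24 is 4 days before Feb 28; 4 mod 7 = 4, so Thursday − 4 = Sunday.
1336 mod 7 = 6, so 1336 days before a Sunday is Sunday − 6 = Monday.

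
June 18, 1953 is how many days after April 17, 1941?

Apr 17, 1941 → Apr 17, 1942: 365 days.
Apr 17, 1942 → Apr 17, 1943: 365 days.
Apr 17, 1943 → Apr 17, 1944: 366 days (Feb 29, 1944 is in that span).
Apr 17, 1944 → Apr 17, 1945: 365 days.
Apr 17, 1945 → Apr 17, 1946: 365 days.
Apr 17, 1946 → Apr 17, 1947: 365 days.
Apr 17, 1947 → Apr 17, 1948: 366 days (Feb 29, 1948 is in that span).
Apr 17, 1948 → Apr 17, 1949: 365 days.
Apr 17, 1949 → Apr 17, 1950: 365 days.
Apr 17, 1950 → Apr 17, 1951: 365 days.
Apr 17, 1951 → Apr 17, 1952: 366 days (Feb 29, 1952 is in that span).
Apr 17, 1952 → Apr 17, 1953: 365 days.
Apr 17, 1953 → May 17, 1953: 30 days (April has 30).
May 17, 1953 → Jun 17, 1953: 31 days (May has 31).
Jun 17, 1953 → Jun 18, 1953: 1 days.
Total: 4445 days.

4445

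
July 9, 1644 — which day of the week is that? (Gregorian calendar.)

Doomsday rule: the anchor day for the 1600s is Tuesday. For year 44: 44÷12 = 3 r 8, and 8÷4 = 2, so 3+8+2 = 13.
Tuesday + 13 ≡ Monday — that's 1644's doomsday.
In July the doomsday date is Jul 11.
Jul 9 is 2 days before Jul 11; 2 mod 7 = 2, so Monday − 2 = Saturday.

Saturday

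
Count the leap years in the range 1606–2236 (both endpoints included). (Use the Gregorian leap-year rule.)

Multiples of 4 in [1606,2236]: 158.
Of those, multiples of 100: 6 (not leap unless ÷400).
Multiples of 400: 1.
Leap years = 158 − 6 + 1 = 153.

153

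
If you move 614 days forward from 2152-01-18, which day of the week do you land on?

Jan 18, 2152 is a Tuesday.
614 mod 7 = 5, so 614 days after a Tuesday is Tuesday + 5 = Sunday.

Sunday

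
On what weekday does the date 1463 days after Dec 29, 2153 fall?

Saturday

First find the weekday of Dec 29, 2153. Doomsday rule: the anchor day for the 2100s is Sunday. For year 53: 53÷12 = 4 r 5, and 5÷4 = 1, so 4+5+1 = 10.
Sunday + 10 ≡ Wednesday — that's 2153's doomsday.
In December the doomsday date is Dec 12.
Dec 29 is 17 days after Dec 12; 17 mod 7 = 3, so Wednesday + 3 = Saturday.
1463 mod 7 = 0, so 1463 days after a Saturday is Saturday + 0 = Saturday.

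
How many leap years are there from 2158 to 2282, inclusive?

Multiples of 4 in [2158,2282]: 31.
Of those, multiples of 100: 1 (not leap unless ÷400).
Multiples of 400: 0.
Leap years = 31 − 1 + 0 = 30.

30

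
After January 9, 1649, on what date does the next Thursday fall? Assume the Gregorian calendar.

January 14, 1649

Jan 9, 1649 is a Saturday.
From Saturday to the next Thursday is 5 days.
Jan 9, 1649 + 5 = Jan 14, 1649.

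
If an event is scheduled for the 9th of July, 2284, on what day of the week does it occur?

Wednesday

Doomsday rule: the anchor day for the 2200s is Friday. For year 84: 84÷12 = 7 r 0, and 0÷4 = 0, so 7+0+0 = 7.
Friday + 7 ≡ Friday — that's 2284's doomsday.
In July the doomsday date is Jul 11.
Jul 9 is 2 days before Jul 11; 2 mod 7 = 2, so Friday − 2 = Wednesday.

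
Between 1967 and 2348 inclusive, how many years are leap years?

Multiples of 4 in [1967,2348]: 96.
Of those, multiples of 100: 4 (not leap unless ÷400).
Multiples of 400: 1.
Leap years = 96 − 4 + 1 = 93.

93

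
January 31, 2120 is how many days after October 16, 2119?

Oct 16, 2119 → Nov 16, 2119: 31 days (October has 31).
Nov 16, 2119 → Dec 16, 2119: 30 days (November has 30).
Dec 16, 2119 → Jan 16, 2120: 31 days (December has 31).
Jan 16, 2120 → Jan 31, 2120: 15 days.
Total: 107 days.

107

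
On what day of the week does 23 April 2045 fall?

Sunday

January 1, 2045 is a Sunday.
Jan 1, 2045 → Feb 1, 2045: 31 days (January has 31).
Feb 1, 2045 → Mar 1, 2045: 28 days (February has 28).
Mar 1, 2045 → Apr 1, 2045: 31 days (March has 31).
Apr 1, 2045 → Apr 23, 2045: 22 days.
Total: 112 days.
112 mod 7 = 0, so Sunday + 0 = Sunday.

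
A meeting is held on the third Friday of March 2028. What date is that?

March 1, 2028 is a Wednesday.
The first Friday is therefore March 3 (2 days later).
The third Friday is 3 + 2×7 = March 17.

March 17, 2028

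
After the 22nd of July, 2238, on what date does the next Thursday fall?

Jul 22, 2238 is a Sunday.
From Sunday to the next Thursday is 4 days.
Jul 22, 2238 + 4 = Jul 26, 2238.

July 26, 2238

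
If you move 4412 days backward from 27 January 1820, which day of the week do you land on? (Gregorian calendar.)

First find the weekday of Jan 27, 1820. Doomsday rule: the anchor day for the 1800s is Friday. For year 20: 20÷12 = 1 r 8, and 8÷4 = 2, so 1+8+2 = 11.
Friday + 11 ≡ Tuesday — that's 1820's doomsday.
In January the doomsday date is Jan 4 (1820 is a leap year (divisible by 4)).
Jan 27 is 23 days after Jan 4; 23 mod 7 = 2, so Tuesday + 2 = Thursday.
4412 mod 7 = 2, so 4412 days before a Thursday is Thursday − 2 = Tuesday.

Tuesday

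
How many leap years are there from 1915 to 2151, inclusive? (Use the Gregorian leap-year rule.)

58

Multiples of 4 in [1915,2151]: 59.
Of those, multiples of 100: 2 (not leap unless ÷400).
Multiples of 400: 1.
Leap years = 59 − 2 + 1 = 58.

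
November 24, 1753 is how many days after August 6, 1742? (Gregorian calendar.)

Aug 6, 1742 → Aug 6, 1743: 365 days.
Aug 6, 1743 → Aug 6, 1744: 366 days (Feb 29, 1744 is in that span).
Aug 6, 1744 → Aug 6, 1745: 365 days.
Aug 6, 1745 → Aug 6, 1746: 365 days.
Aug 6, 1746 → Aug 6, 1747: 365 days.
Aug 6, 1747 → Aug 6, 1748: 366 days (Feb 29, 1748 is in that span).
Aug 6, 1748 → Aug 6, 1749: 365 days.
Aug 6, 1749 → Aug 6, 1750: 365 days.
Aug 6, 1750 → Aug 6, 1751: 365 days.
Aug 6, 1751 → Aug 6, 1752: 366 days (Feb 29, 1752 is in that span).
Aug 6, 1752 → Aug 6, 1753: 365 days.
Aug 6, 1753 → Sep 6, 1753: 31 days (August has 31).
Sep 6, 1753 → Oct 6, 1753: 30 days (September has 30).
Oct 6, 1753 → Nov 6, 1753: 31 days (October has 31).
Nov 6, 1753 → Nov 24, 1753: 18 days.
Total: 4128 days.

4128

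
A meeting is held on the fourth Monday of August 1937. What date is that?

August 23, 1937

August 1, 1937 is a Sunday.
The first Monday is therefore August 2 (1 days later).
The fourth Monday is 2 + 3×7 = August 23.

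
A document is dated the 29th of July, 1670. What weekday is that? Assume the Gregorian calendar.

Doomsday rule: the anchor day for the 1600s is Tuesday. For year 70: 70÷12 = 5 r 10, and 10÷4 = 2, so 5+10+2 = 17.
Tuesday + 17 ≡ Friday — that's 1670's doomsday.
In July the doomsday date is Jul 11.
Jul 29 is 18 days after Jul 11; 18 mod 7 = 4, so Friday + 4 = Tuesday.

Tuesday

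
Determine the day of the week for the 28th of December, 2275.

Tuesday

Doomsday rule: the anchor day for the 2200s is Friday. For year 75: 75÷12 = 6 r 3, and 3÷4 = 0, so 6+3+0 = 9.
Friday + 9 ≡ Sunday — that's 2275's doomsday.
In December the doomsday date is Dec 12.
Dec 28 is 16 days after Dec 12; 16 mod 7 = 2, so Sunday + 2 = Tuesday.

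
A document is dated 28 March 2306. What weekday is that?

Wednesday

Doomsday rule: the anchor day for the 2300s is Wednesday. For year 06: 6÷12 = 0 r 6, and 6÷4 = 1, so 0+6+1 = 7.
Wednesday + 7 ≡ Wednesday — that's 2306's doomsday.
In March the doomsday date is Mar 14.
Mar 28 is 14 days after Mar 14; 14 mod 7 = 0, so Wednesday + 0 = Wednesday.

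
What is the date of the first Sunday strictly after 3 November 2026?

November 8, 2026

Nov 3, 2026 is a Tuesday.
From Tuesday to the next Sunday is 5 days.
Nov 3, 2026 + 5 = Nov 8, 2026.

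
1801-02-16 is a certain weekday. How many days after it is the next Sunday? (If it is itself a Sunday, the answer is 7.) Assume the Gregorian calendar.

6

Feb 16, 1801 is a Monday.
From Monday to the next Sunday is 6 days.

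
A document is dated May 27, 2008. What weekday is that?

Tuesday

Doomsday rule: the anchor day for the 2000s is Tuesday. For year 08: 8÷12 = 0 r 8, and 8÷4 = 2, so 0+8+2 = 10.
Tuesday + 10 ≡ Friday — that's 2008's doomsday.
In May the doomsday date is May 9.
May 27 is 18 days after May 9; 18 mod 7 = 4, so Friday + 4 = Tuesday.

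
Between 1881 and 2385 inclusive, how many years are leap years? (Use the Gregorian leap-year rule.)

122

Multiples of 4 in [1881,2385]: 126.
Of those, multiples of 100: 5 (not leap unless ÷400).
Multiples of 400: 1.
Leap years = 126 − 5 + 1 = 122.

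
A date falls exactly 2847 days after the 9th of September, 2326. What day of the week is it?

First find the weekday of Sep 9, 2326. Doomsday rule: the anchor day for the 2300s is Wednesday. For year 26: 26÷12 = 2 r 2, and 2÷4 = 0, so 2+2+0 = 4.
Wednesday + 4 ≡ Sunday — that's 2326's doomsday.
In September the doomsday date is Sep 5.
Sep 9 is 4 days after Sep 5; 4 mod 7 = 4, so Sunday + 4 = Thursday.
2847 mod 7 = 5, so 2847 days after a Thursday is Thursday + 5 = Tuesday.

Tuesday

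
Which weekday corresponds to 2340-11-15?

Friday

Doomsday rule: the anchor day for the 2300s is Wednesday. For year 40: 40÷12 = 3 r 4, and 4÷4 = 1, so 3+4+1 = 8.
Wednesday + 8 ≡ Thursday — that's 2340's doomsday.
In November the doomsday date is Nov 7.
Nov 15 is 8 days after Nov 7; 8 mod 7 = 1, so Thursday + 1 = Friday.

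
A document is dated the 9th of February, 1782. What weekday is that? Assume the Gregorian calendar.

Saturday

Doomsday rule: the anchor day for the 1700s is Sunday. For year 82: 82÷12 = 6 r 10, and 10÷4 = 2, so 6+10+2 = 18.
Sunday + 18 ≡ Thursday — that's 1782's doomsday.
In February the doomsday date is Feb 28 (1782 is not a leap year).
Feb 9 is 19 days before Feb 28; 19 mod 7 = 5, so Thursday − 5 = Saturday.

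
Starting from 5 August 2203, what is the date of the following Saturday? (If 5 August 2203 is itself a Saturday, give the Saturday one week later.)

August 6, 2203

Aug 5, 2203 is a Friday.
From Friday to the next Saturday is 1 day.
Aug 5, 2203 + 1 = Aug 6, 2203.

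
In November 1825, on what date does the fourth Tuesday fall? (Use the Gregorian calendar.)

November 1, 1825 is a Tuesday.
The first Tuesday is therefore November 1 (same day).
The fourth Tuesday is 1 + 3×7 = November 22.

November 22, 1825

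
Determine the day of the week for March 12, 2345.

Monday

Doomsday rule: the anchor day for the 2300s is Wednesday. For year 45: 45÷12 = 3 r 9, and 9÷4 = 2, so 3+9+2 = 14.
Wednesday + 14 ≡ Wednesday — that's 2345's doomsday.
In March the doomsday date is Mar 14.
Mar 12 is 2 days before Mar 14; 2 mod 7 = 2, so Wednesday − 2 = Monday.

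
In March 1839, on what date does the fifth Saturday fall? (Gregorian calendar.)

March 1, 1839 is a Friday.
The first Saturday is therefore March 2 (1 days later).
The fifth Saturday is 2 + 4×7 = March 30.

March 30, 1839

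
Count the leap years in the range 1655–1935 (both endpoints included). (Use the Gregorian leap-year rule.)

Multiples of 4 in [1655,1935]: 70.
Of those, multiples of 100: 3 (not leap unless ÷400).
Multiples of 400: 0.
Leap years = 70 − 3 + 0 = 67.

67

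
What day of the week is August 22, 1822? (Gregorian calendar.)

Thursday

Doomsday rule: the anchor day for the 1800s is Friday. For year 22: 22÷12 = 1 r 10, and 10÷4 = 2, so 1+10+2 = 13.
Friday + 13 ≡ Thursday — that's 1822's doomsday.
In August the doomsday date is Aug 8.
Aug 22 is 14 days after Aug 8; 14 mod 7 = 0, so Thursday + 0 = Thursday.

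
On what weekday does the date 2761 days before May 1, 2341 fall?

May 1, 2341 is a Thursday.
2761 mod 7 = 3, so 2761 days before a Thursday is Thursday − 3 = Monday.

Monday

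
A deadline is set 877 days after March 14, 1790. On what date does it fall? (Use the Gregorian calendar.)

+365 (one year) → Mar 14, 1791 (512 left).
+366 (one year; includes Feb 29, 1792) → Mar 14, 1792 (146 left).
Mar has 31 days: +18 → Apr 1, 1792 (128 left).
Apr has 30 days: +30 → May 1, 1792 (98 left).
May has 31 days: +31 → Jun 1, 1792 (67 left).
Jun has 30 days: +30 → Jul 1, 1792 (37 left).
Jul has 31 days: +31 → Aug 1, 1792 (6 left).
+6 → Aug 7, 1792.

August 7, 1792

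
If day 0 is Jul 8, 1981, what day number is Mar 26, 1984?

992

Jul 8, 1981 → Jul 8, 1982: 365 days.
Jul 8, 1982 → Jul 8, 1983: 365 days.
Jul 8, 1983 → Aug 8, 1983: 31 days (July has 31).
Aug 8, 1983 → Sep 8, 1983: 31 days (August has 31).
Sep 8, 1983 → Oct 8, 1983: 30 days (September has 30).
Oct 8, 1983 → Nov 8, 1983: 31 days (October has 31).
Nov 8, 1983 → Dec 8, 1983: 30 days (November has 30).
Dec 8, 1983 → Jan 8, 1984: 31 days (December has 31).
Jan 8, 1984 → Feb 8, 1984: 31 days (January has 31).
Feb 8, 1984 → Mar 8, 1984: 29 days (February has 29).
Mar 8, 1984 → Mar 26, 1984: 18 days.
Total: 992 days.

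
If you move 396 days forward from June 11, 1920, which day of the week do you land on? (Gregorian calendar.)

Tuesday

First find the weekday of Jun 11, 1920. Doomsday rule: the anchor day for the 1900s is Wednesday. For year 20: 20÷12 = 1 r 8, and 8÷4 = 2, so 1+8+2 = 11.
Wednesday + 11 ≡ Sunday — that's 1920's doomsday.
In June the doomsday date is Jun 6.
Jun 11 is 5 days after Jun 6; 5 mod 7 = 5, so Sunday + 5 = Friday.
396 mod 7 = 4, so 396 days after a Friday is Friday + 4 = Tuesday.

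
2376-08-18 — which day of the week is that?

Wednesday

Doomsday rule: the anchor day for the 2300s is Wednesday. For year 76: 76÷12 = 6 r 4, and 4÷4 = 1, so 6+4+1 = 11.
Wednesday + 11 ≡ Sunday — that's 2376's doomsday.
In August the doomsday date is Aug 8.
Aug 18 is 10 days after Aug 8; 10 mod 7 = 3, so Sunday + 3 = Wednesday.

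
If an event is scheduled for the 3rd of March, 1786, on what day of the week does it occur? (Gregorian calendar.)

Doomsday rule: the anchor day for the 1700s is Sunday. For year 86: 86÷12 = 7 r 2, and 2÷4 = 0, so 7+2+0 = 9.
Sunday + 9 ≡ Tuesday — that's 1786's doomsday.
In March the doomsday date is Mar 14.
Mar 3 is 11 days before Mar 14; 11 mod 7 = 4, so Tuesday − 4 = Friday.

Friday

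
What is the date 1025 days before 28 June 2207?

−365 (one year) → Jun 28, 2206 (660 left).
−365 (one year) → Jun 28, 2205 (295 left).
−28 → May 31, 2205 (end of May, 31 days; 267 left).
−31 → Apr 30, 2205 (end of Apr, 30 days; 236 left).
−30 → Mar 31, 2205 (end of Mar, 31 days; 206 left).
−31 → Feb 28, 2205 (end of Feb, 28 days; 175 left).
−28 → Jan 31, 2205 (end of Jan, 31 days; 147 left).
−31 → Dec 31, 2204 (end of Dec, 31 days; 116 left).
−31 → Nov 30, 2204 (end of Nov, 30 days; 85 left).
−30 → Oct 31, 2204 (end of Oct, 31 days; 55 left).
−31 → Sep 30, 2204 (end of Sep, 30 days; 24 left).
−24 → Sep 6, 2204.

September 6, 2204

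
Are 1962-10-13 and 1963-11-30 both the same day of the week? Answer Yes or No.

Yes

From Oct 13, 1962 to Nov 30, 1963 is 413 days.
413 mod 7 = 0, so they are the same weekday.
(Oct 13, 1962 is a Saturday; Nov 30, 1963 is a Saturday.)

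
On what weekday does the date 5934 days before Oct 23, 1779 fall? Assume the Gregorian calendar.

First find the weekday of Oct 23, 1779. Doomsday rule: the anchor day for the 1700s is Sunday. For year 79: 79÷12 = 6 r 7, and 7÷4 = 1, so 6+7+1 = 14.
Sunday + 14 ≡ Sunday — that's 1779's doomsday.
In October the doomsday date is Oct 10.
Oct 23 is 13 days after Oct 10; 13 mod 7 = 6, so Sunday + 6 = Saturday.
5934 mod 7 = 5, so 5934 days before a Saturday is Saturday − 5 = Monday.

Monday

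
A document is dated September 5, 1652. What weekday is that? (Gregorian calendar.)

Doomsday rule: the anchor day for the 1600s is Tuesday. For year 52: 52÷12 = 4 r 4, and 4÷4 = 1, so 4+4+1 = 9.
Tuesday + 9 ≡ Thursday — that's 1652's doomsday.
In September the doomsday date is Sep 5.
Sep 5 is the doomsday itself: Thursday.

Thursday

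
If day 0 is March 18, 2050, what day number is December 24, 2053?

1377

Mar 18, 2050 → Mar 18, 2051: 365 days.
Mar 18, 2051 → Mar 18, 2052: 366 days (Feb 29, 2052 is in that span).
Mar 18, 2052 → Mar 18, 2053: 365 days.
Mar 18, 2053 → Apr 18, 2053: 31 days (March has 31).
Apr 18, 2053 → May 18, 2053: 30 days (April has 30).
May 18, 2053 → Jun 18, 2053: 31 days (May has 31).
Jun 18, 2053 → Jul 18, 2053: 30 days (June has 30).
Jul 18, 2053 → Aug 18, 2053: 31 days (July has 31).
Aug 18, 2053 → Sep 18, 2053: 31 days (August has 31).
Sep 18, 2053 → Oct 18, 2053: 30 days (September has 30).
Oct 18, 2053 → Nov 18, 2053: 31 days (October has 31).
Nov 18, 2053 → Dec 18, 2053: 30 days (November has 30).
Dec 18, 2053 → Dec 24, 2053: 6 days.
Total: 1377 days.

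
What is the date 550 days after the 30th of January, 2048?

+366 (one year; includes Feb 29, 2048) → Jan 30, 2049 (184 left).
Jan has 31 days: +2 → Feb 1, 2049 (182 left).
Feb has 28 days: +28 → Mar 1, 2049 (154 left).
Mar has 31 days: +31 → Apr 1, 2049 (123 left).
Apr has 30 days: +30 → May 1, 2049 (93 left).
May has 31 days: +31 → Jun 1, 2049 (62 left).
Jun has 30 days: +30 → Jul 1, 2049 (32 left).
Jul has 31 days: +31 → Aug 1, 2049 (1 left).
+1 → Aug 2, 2049.

August 2, 2049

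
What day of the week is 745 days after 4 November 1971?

First find the weekday of Nov 4, 1971. Doomsday rule: the anchor day for the 1900s is Wednesday. For year 71: 71÷12 = 5 r 11, and 11÷4 = 2, so 5+11+2 = 18.
Wednesday + 18 ≡ Sunday — that's 1971's doomsday.
In November the doomsday date is Nov 7.
Nov 4 is 3 days before Nov 7; 3 mod 7 = 3, so Sunday − 3 = Thursday.
745 mod 7 = 3, so 745 days after a Thursday is Thursday + 3 = Sunday.

Sunday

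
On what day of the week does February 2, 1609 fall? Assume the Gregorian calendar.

Monday

Doomsday rule: the anchor day for the 1600s is Tuesday. For year 09: 9÷12 = 0 r 9, and 9÷4 = 2, so 0+9+2 = 11.
Tuesday + 11 ≡ Saturday — that's 1609's doomsday.
In February the doomsday date is Feb 28 (1609 is not a leap year).
Feb 2 is 26 days before Feb 28; 26 mod 7 = 5, so Saturday − 5 = Monday.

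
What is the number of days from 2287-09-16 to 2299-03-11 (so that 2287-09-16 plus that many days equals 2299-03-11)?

4194

Sep 16, 2287 → Sep 16, 2288: 366 days (Feb 29, 2288 is in that span).
Sep 16, 2288 → Sep 16, 2289: 365 days.
Sep 16, 2289 → Sep 16, 2290: 365 days.
Sep 16, 2290 → Sep 16, 2291: 365 days.
Sep 16, 2291 → Sep 16, 2292: 366 days (Feb 29, 2292 is in that span).
Sep 16, 2292 → Sep 16, 2293: 365 days.
Sep 16, 2293 → Sep 16, 2294: 365 days.
Sep 16, 2294 → Sep 16, 2295: 365 days.
Sep 16, 2295 → Sep 16, 2296: 366 days (Feb 29, 2296 is in that span).
Sep 16, 2296 → Sep 16, 2297: 365 days.
Sep 16, 2297 → Sep 16, 2298: 365 days.
Sep 16, 2298 → Oct 16, 2298: 30 days (September has 30).
Oct 16, 2298 → Nov 16, 2298: 31 days (October has 31).
Nov 16, 2298 → Dec 16, 2298: 30 days (November has 30).
Dec 16, 2298 → Jan 16, 2299: 31 days (December has 31).
Jan 16, 2299 → Feb 16, 2299: 31 days (January has 31).
Feb 16, 2299 → Mar 11, 2299: 23 days.
Total: 4194 days.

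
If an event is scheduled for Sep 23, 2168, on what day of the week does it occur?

Doomsday rule: the anchor day for the 2100s is Sunday. For year 68: 68÷12 = 5 r 8, and 8÷4 = 2, so 5+8+2 = 15.
Sunday + 15 ≡ Monday — that's 2168's doomsday.
In September the doomsday date is Sep 5.
Sep 23 is 18 days after Sep 5; 18 mod 7 = 4, so Monday + 4 = Friday.

Friday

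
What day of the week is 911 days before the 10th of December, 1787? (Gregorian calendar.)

Sunday

Dec 10, 1787 is a Monday.
911 mod 7 = 1, so 911 days before a Monday is Monday − 1 = Sunday.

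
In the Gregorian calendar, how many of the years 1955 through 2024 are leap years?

Multiples of 4 in [1955,2024]: 18.
Of those, multiples of 100: 1 (not leap unless ÷400).
Multiples of 400: 1.
Leap years = 18 − 1 + 1 = 18.

18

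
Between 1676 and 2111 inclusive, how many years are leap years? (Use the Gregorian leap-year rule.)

Multiples of 4 in [1676,2111]: 109.
Of those, multiples of 100: 5 (not leap unless ÷400).
Multiples of 400: 1.
Leap years = 109 − 5 + 1 = 105.

105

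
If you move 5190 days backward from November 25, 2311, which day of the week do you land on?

First find the weekday of Nov 25, 2311. Doomsday rule: the anchor day for the 2300s is Wednesday. For year 11: 11÷12 = 0 r 11, and 11÷4 = 2, so 0+11+2 = 13.
Wednesday + 13 ≡ Tuesday — that's 2311's doomsday.
In November the doomsday date is Nov 7.
Nov 25 is 18 days after Nov 7; 18 mod 7 = 4, so Tuesday + 4 = Saturday.
5190 mod 7 = 3, so 5190 days before a Saturday is Saturday − 3 = Wednesday.

Wednesday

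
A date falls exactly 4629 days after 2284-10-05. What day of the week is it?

Oct 5, 2284 is a Sunday.
4629 mod 7 = 2, so 4629 days after a Sunday is Sunday + 2 = Tuesday.

Tuesday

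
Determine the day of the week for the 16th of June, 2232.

Saturday

Doomsday rule: the anchor day for the 2200s is Friday. For year 32: 32÷12 = 2 r 8, and 8÷4 = 2, so 2+8+2 = 12.
Friday + 12 ≡ Wednesday — that's 2232's doomsday.
In June the doomsday date is Jun 6.
Jun 16 is 10 days after Jun 6; 10 mod 7 = 3, so Wednesday + 3 = Saturday.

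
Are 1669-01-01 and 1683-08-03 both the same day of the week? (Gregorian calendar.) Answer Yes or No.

Yes

From Jan 1, 1669 to Aug 3, 1683 is 5327 days.
5327 mod 7 = 0, so they are the same weekday.
(Jan 1, 1669 is a Tuesday; Aug 3, 1683 is a Tuesday.)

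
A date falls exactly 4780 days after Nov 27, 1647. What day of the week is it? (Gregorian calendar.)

First find the weekday of Nov 27, 1647. Doomsday rule: the anchor day for the 1600s is Tuesday. For year 47: 47÷12 = 3 r 11, and 11÷4 = 2, so 3+11+2 = 16.
Tuesday + 16 ≡ Thursday — that's 1647's doomsday.
In November the doomsday date is Nov 7.
Nov 27 is 20 days after Nov 7; 20 mod 7 = 6, so Thursday + 6 = Wednesday.
4780 mod 7 = 6, so 4780 days after a Wednesday is Wednesday + 6 = Tuesday.

Tuesday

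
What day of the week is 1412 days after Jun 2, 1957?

First find the weekday of Jun 2, 1957. Doomsday rule: the anchor day for the 1900s is Wednesday. For year 57: 57÷12 = 4 r 9, and 9÷4 = 2, so 4+9+2 = 15.
Wednesday + 15 ≡ Thursday — that's 1957's doomsday.
In June the doomsday date is Jun 6.
Jun 2 is 4 days before Jun 6; 4 mod 7 = 4, so Thursday − 4 = Sunday.
1412 mod 7 = 5, so 1412 days after a Sunday is Sunday + 5 = Friday.

Friday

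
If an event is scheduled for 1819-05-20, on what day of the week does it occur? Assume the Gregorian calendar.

Thursday

Doomsday rule: the anchor day for the 1800s is Friday. For year 19: 19÷12 = 1 r 7, and 7÷4 = 1, so 1+7+1 = 9.
Friday + 9 ≡ Sunday — that's 1819's doomsday.
In May the doomsday date is May 9.
May 20 is 11 days after May 9; 11 mod 7 = 4, so Sunday + 4 = Thursday.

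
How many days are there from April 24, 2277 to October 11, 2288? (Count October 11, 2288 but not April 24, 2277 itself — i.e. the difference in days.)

Apr 24, 2277 → Apr 24, 2278: 365 days.
Apr 24, 2278 → Apr 24, 2279: 365 days.
Apr 24, 2279 → Apr 24, 2280: 366 days (Feb 29, 2280 is in that span).
Apr 24, 2280 → Apr 24, 2281: 365 days.
Apr 24, 2281 → Apr 24, 2282: 365 days.
Apr 24, 2282 → Apr 24, 2283: 365 days.
Apr 24, 2283 → Apr 24, 2284: 366 days (Feb 29, 2284 is in that span).
Apr 24, 2284 → Apr 24, 2285: 365 days.
Apr 24, 2285 → Apr 24, 2286: 365 days.
Apr 24, 2286 → Apr 24, 2287: 365 days.
Apr 24, 2287 → Apr 24, 2288: 366 days (Feb 29, 2288 is in that span).
Apr 24, 2288 → May 24, 2288: 30 days (April has 30).
May 24, 2288 → Jun 24, 2288: 31 days (May has 31).
Jun 24, 2288 → Jul 24, 2288: 30 days (June has 30).
Jul 24, 2288 → Aug 24, 2288: 31 days (July has 31).
Aug 24, 2288 → Sep 24, 2288: 31 days (August has 31).
Sep 24, 2288 → Oct 11, 2288: 17 days.
Total: 4188 days.

4188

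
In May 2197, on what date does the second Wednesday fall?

May 10, 2197

May 1, 2197 is a Monday.
The first Wednesday is therefore May 3 (2 days later).
The second Wednesday is 3 + 1×7 = May 10.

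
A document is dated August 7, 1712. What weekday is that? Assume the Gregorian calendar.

Sunday

Doomsday rule: the anchor day for the 1700s is Sunday. For year 12: 12÷12 = 1 r 0, and 0÷4 = 0, so 1+0+0 = 1.
Sunday + 1 ≡ Monday — that's 1712's doomsday.
In August the doomsday date is Aug 8.
Aug 7 is 1 day before Aug 8; 1 mod 7 = 1, so Monday − 1 = Sunday.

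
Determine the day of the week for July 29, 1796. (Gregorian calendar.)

Friday

Doomsday rule: the anchor day for the 1700s is Sunday. For year 96: 96÷12 = 8 r 0, and 0÷4 = 0, so 8+0+0 = 8.
Sunday + 8 ≡ Monday — that's 1796's doomsday.
In July the doomsday date is Jul 11.
Jul 29 is 18 days after Jul 11; 18 mod 7 = 4, so Monday + 4 = Friday.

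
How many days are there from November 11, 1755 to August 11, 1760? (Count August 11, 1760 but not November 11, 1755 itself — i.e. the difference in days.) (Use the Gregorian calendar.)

1735

Nov 11, 1755 → Nov 11, 1756: 366 days (Feb 29, 1756 is in that span).
Nov 11, 1756 → Nov 11, 1757: 365 days.
Nov 11, 1757 → Nov 11, 1758: 365 days.
Nov 11, 1758 → Nov 11, 1759: 365 days.
Nov 11, 1759 → Dec 11, 1759: 30 days (November has 30).
Dec 11, 1759 → Jan 11, 1760: 31 days (December has 31).
Jan 11, 1760 → Feb 11, 1760: 31 days (January has 31).
Feb 11, 1760 → Mar 11, 1760: 29 days (February has 29).
Mar 11, 1760 → Apr 11, 1760: 31 days (March has 31).
Apr 11, 1760 → May 11, 1760: 30 days (April has 30).
May 11, 1760 → Jun 11, 1760: 31 days (May has 31).
Jun 11, 1760 → Jul 11, 1760: 30 days (June has 30).
Jul 11, 1760 → Aug 11, 1760: 31 days.
Total: 1735 days.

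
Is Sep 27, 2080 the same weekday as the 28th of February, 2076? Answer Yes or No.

Yes

From Feb 28, 2076 to Sep 27, 2080 is 1673 days.
1673 mod 7 = 0, so they are the same weekday.
(Feb 28, 2076 is a Friday; Sep 27, 2080 is a Friday.)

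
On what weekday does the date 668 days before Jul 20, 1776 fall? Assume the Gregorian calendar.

Wednesday

Jul 20, 1776 is a Saturday.
668 mod 7 = 3, so 668 days before a Saturday is Saturday − 3 = Wednesday.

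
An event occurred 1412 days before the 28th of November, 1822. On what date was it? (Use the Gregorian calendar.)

January 16, 1819

−365 (one year) → Nov 28, 1821 (1047 left).
−365 (one year) → Nov 28, 1820 (682 left).
−366 (one year; includes Feb 29, 1820) → Nov 28, 1819 (316 left).
−28 → Oct 31, 1819 (end of Oct, 31 days; 288 left).
−31 → Sep 30, 1819 (end of Sep, 30 days; 257 left).
−30 → Aug 31, 1819 (end of Aug, 31 days; 227 left).
−31 → Jul 31, 1819 (end of Jul, 31 days; 196 left).
−31 → Jun 30, 1819 (end of Jun, 30 days; 165 left).
−30 → May 31, 1819 (end of May, 31 days; 135 left).
−31 → Apr 30, 1819 (end of Apr, 30 days; 104 left).
−30 → Mar 31, 1819 (end of Mar, 31 days; 74 left).
−31 → Feb 28, 1819 (end of Feb, 28 days; 43 left).
−28 → Jan 31, 1819 (end of Jan, 31 days; 15 left).
−15 → Jan 16, 1819.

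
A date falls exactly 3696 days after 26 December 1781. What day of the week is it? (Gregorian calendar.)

Wednesday

Dec 26, 1781 is a Wednesday.
3696 mod 7 = 0, so 3696 days after a Wednesday is Wednesday + 0 = Wednesday.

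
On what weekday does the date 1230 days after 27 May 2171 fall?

First find the weekday of May 27, 2171. Doomsday rule: the anchor day for the 2100s is Sunday. For year 71: 71÷12 = 5 r 11, and 11÷4 = 2, so 5+11+2 = 18.
Sunday + 18 ≡ Thursday — that's 2171's doomsday.
In May the doomsday date is May 9.
May 27 is 18 days after May 9; 18 mod 7 = 4, so Thursday + 4 = Monday.
1230 mod 7 = 5, so 1230 days after a Monday is Monday + 5 = Saturday.

Saturday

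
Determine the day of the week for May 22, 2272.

Doomsday rule: the anchor day for the 2200s is Friday. For year 72: 72÷12 = 6 r 0, and 0÷4 = 0, so 6+0+0 = 6.
Friday + 6 ≡ Thursday — that's 2272's doomsday.
In May the doomsday date is May 9.
May 22 is 13 days after May 9; 13 mod 7 = 6, so Thursday + 6 = Wednesday.

Wednesday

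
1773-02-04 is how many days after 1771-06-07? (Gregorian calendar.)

608

Jun 7, 1771 → Jun 7, 1772: 366 days (Feb 29, 1772 is in that span).
Jun 7, 1772 → Jul 7, 1772: 30 days (June has 30).
Jul 7, 1772 → Aug 7, 1772: 31 days (July has 31).
Aug 7, 1772 → Sep 7, 1772: 31 days (August has 31).
Sep 7, 1772 → Oct 7, 1772: 30 days (September has 30).
Oct 7, 1772 → Nov 7, 1772: 31 days (October has 31).
Nov 7, 1772 → Dec 7, 1772: 30 days (November has 30).
Dec 7, 1772 → Jan 7, 1773: 31 days (December has 31).
Jan 7, 1773 → Feb 4, 1773: 28 days.
Total: 608 days.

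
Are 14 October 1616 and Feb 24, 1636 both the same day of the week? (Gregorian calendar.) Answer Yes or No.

From Oct 14, 1616 to Feb 24, 1636 is 7072 days.
7072 mod 7 = 2, so they are different weekdays.
(Oct 14, 1616 is a Friday; Feb 24, 1636 is a Sunday.)

No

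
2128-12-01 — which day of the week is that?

Wednesday

Doomsday rule: the anchor day for the 2100s is Sunday. For year 28: 28÷12 = 2 r 4, and 4÷4 = 1, so 2+4+1 = 7.
Sunday + 7 ≡ Sunday — that's 2128's doomsday.
In December the doomsday date is Dec 12.
Dec 1 is 11 days before Dec 12; 11 mod 7 = 4, so Sunday − 4 = Wednesday.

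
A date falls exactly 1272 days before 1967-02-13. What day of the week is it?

First find the weekday of Feb 13, 1967. Doomsday rule: the anchor day for the 1900s is Wednesday. For year 67: 67÷12 = 5 r 7, and 7÷4 = 1, so 5+7+1 = 13.
Wednesday + 13 ≡ Tuesday — that's 1967's doomsday.
In February the doomsday date is Feb 28 (1967 is not a leap year).
Feb 13 is 15 days before Feb 28; 15 mod 7 = 1, so Tuesday − 1 = Monday.
1272 mod 7 = 5, so 1272 days before a Monday is Monday − 5 = Wednesday.

Wednesday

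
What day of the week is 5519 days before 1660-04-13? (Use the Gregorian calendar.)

Apr 13, 1660 is a Tuesday.
5519 mod 7 = 3, so 5519 days before a Tuesday is Tuesday − 3 = Saturday.

Saturday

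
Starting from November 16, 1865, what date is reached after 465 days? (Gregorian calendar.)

+365 (one year) → Nov 16, 1866 (100 left).
Nov has 30 days: +15 → Dec 1, 1866 (85 left).
Dec has 31 days: +31 → Jan 1, 1867 (54 left).
Jan has 31 days: +31 → Feb 1, 1867 (23 left).
+23 → Feb 24, 1867.

February 24, 1867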